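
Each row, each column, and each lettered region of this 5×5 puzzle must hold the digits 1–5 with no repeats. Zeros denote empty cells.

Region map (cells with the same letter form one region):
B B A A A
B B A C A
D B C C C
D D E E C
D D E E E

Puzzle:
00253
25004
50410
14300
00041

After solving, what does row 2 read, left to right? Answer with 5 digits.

25134

R1C1 = 4 (sole candidate).
R1C2 = 1 (sole candidate).
R2C3 = 1: row 2 has {2,4,5}; col 3 has {2,3,4}; region has {2,3,4,5} → only 1 remains.
R2C4 = 3: row 2 has {1,2,4,5}; col 4 has {1,4,5}; region has {1,4} → only 3 remains.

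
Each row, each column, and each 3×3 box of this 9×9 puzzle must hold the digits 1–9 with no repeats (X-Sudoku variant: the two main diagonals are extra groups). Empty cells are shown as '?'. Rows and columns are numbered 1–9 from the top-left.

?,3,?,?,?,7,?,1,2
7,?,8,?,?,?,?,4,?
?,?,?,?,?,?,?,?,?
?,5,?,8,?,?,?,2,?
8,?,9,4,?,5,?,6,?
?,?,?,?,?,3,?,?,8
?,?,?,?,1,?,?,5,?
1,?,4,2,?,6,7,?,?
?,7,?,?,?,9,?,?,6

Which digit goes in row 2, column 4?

6

row 4, column 6 = 1: row 4 has {2,5,8}; col 6 has {3,5,6,7,9}; box has {3,4,5,8}; anti-diagonal has {2,4} → only 1 remains.
row 5, column 5 = 7: row 5 has {4,5,6,8,9}; col 5 has {1}; box has {1,3,4,5,8}; main diagonal has {3,6,8}; anti-diagonal has {1,2,4} → only 7 remains.
row 8, column 8 = 9: row 8 has {1,2,4,6,7}; col 8 has {1,2,4,5,6}; box has {5,6,7}; main diagonal has {3,6,7,8} → only 9 remains.
row 8, column 9 = 3: row 8 has {1,2,4,6,7,9}; col 9 has {2,6,8}; box has {5,6,7,9} → only 3 remains.
row 9, column 8 = 8: row 9 has {6,7,9}; col 8 has {1,2,4,5,6,9}; box has {3,5,6,7,9} → only 8 remains.
row 2, column 6 = 2: row 2 has {4,7,8}; col 6 has {1,3,5,6,7,9}; box has {7} → only 2 remains.
row 5, column 9 = 1: row 5 has {4,5,6,7,8,9}; col 9 has {2,3,6,8}; box has {2,6,8} → only 1 remains.
row 6, column 8 = 7: row 6 has {3,8}; col 8 has {1,2,4,5,6,8,9}; box has {1,2,6,8} → only 7 remains.
row 7, column 9 = 4: row 7 has {1,5}; col 9 has {1,2,3,6,8}; box has {3,5,6,7,8,9} → only 4 remains.
row 8, column 2 = 8: row 8 has {1,2,3,4,6,7,9}; col 2 has {3,5,7}; box has {1,4,7}; anti-diagonal has {1,2,4,7} → only 8 remains.
row 8, column 5 = 5: row 8 has {1,2,3,4,6,7,8,9}; col 5 has {1,7}; box has {1,2,6,9} → only 5 remains.
row 9, column 4 = 3: row 9 has {6,7,8,9}; col 4 has {2,4,8}; box has {1,2,5,6,9} → only 3 remains.
row 9, column 5 = 4: row 9 has {3,6,7,8,9}; col 5 has {1,5,7}; box has {1,2,3,5,6,9} → only 4 remains.
row 2, column 2 = 1: row 2 has {2,4,7,8}; col 2 has {3,5,7,8}; box has {3,7,8}; main diagonal has {3,6,7,8,9} → only 1 remains.
row 3, column 8 = 3: row 3 has {}; col 8 has {1,2,4,5,6,7,8,9}; box has {1,2,4} → only 3 remains.
row 4, column 9 = 9: row 4 has {1,2,5,8}; col 9 has {1,2,3,4,6,8}; box has {1,2,6,7,8} → only 9 remains.
row 5, column 2 = 2: row 5 has {1,4,5,6,7,8,9}; col 2 has {1,3,5,7,8}; box has {5,8,9} → only 2 remains.
row 5, column 7 = 3: row 5 has {1,2,4,5,6,7,8,9}; col 7 has {7}; box has {1,2,6,7,8,9} → only 3 remains.
row 7, column 4 = 7: row 7 has {1,4,5}; col 4 has {2,3,4,8}; box has {1,2,3,4,5,6,9} → only 7 remains.
row 7, column 6 = 8: row 7 has {1,4,5,7}; col 6 has {1,2,3,5,6,7,9}; box has {1,2,3,4,5,6,7,9} → only 8 remains.
row 7, column 7 = 2: row 7 has {1,4,5,7,8}; col 7 has {3,7}; box has {3,4,5,6,7,8,9}; main diagonal has {1,3,6,7,8,9} → only 2 remains.
row 9, column 1 = 5: row 9 has {3,4,6,7,8,9}; col 1 has {1,7,8}; box has {1,4,7,8}; anti-diagonal has {1,2,4,7,8} → only 5 remains.
row 9, column 3 = 2: row 9 has {3,4,5,6,7,8,9}; col 3 has {4,8,9}; box has {1,4,5,7,8} → only 2 remains.
row 9, column 7 = 1: row 9 has {2,3,4,5,6,7,8,9}; col 7 has {2,3,7}; box has {2,3,4,5,6,7,8,9} → only 1 remains.
row 1, column 1 = 4: row 1 has {1,2,3,7}; col 1 has {1,5,7,8}; box has {1,3,7,8}; main diagonal has {1,2,3,6,7,8,9} → only 4 remains.
row 2, column 9 = 5: row 2 has {1,2,4,7,8}; col 9 has {1,2,3,4,6,8,9}; box has {1,2,3,4} → only 5 remains.
row 3, column 3 = 5: row 3 has {3}; col 3 has {2,4,8,9}; box has {1,3,4,7,8}; main diagonal has {1,2,3,4,6,7,8,9} → only 5 remains.
row 3, column 6 = 4: row 3 has {3,5}; col 6 has {1,2,3,5,6,7,8,9}; box has {2,7} → only 4 remains.
row 3, column 9 = 7: row 3 has {3,4,5}; col 9 has {1,2,3,4,5,6,8,9}; box has {1,2,3,4,5} → only 7 remains.
row 4, column 5 = 6: row 4 has {1,2,5,8,9}; col 5 has {1,4,5,7}; box has {1,3,4,5,7,8} → only 6 remains.
row 4, column 7 = 4: row 4 has {1,2,5,6,8,9}; col 7 has {1,2,3,7}; box has {1,2,3,6,7,8,9} → only 4 remains.
row 6, column 1 = 6: row 6 has {3,7,8}; col 1 has {1,4,5,7,8}; box has {2,5,8,9} → only 6 remains.
row 6, column 2 = 4: row 6 has {3,6,7,8}; col 2 has {1,2,3,5,7,8}; box has {2,5,6,8,9} → only 4 remains.
row 6, column 3 = 1: row 6 has {3,4,6,7,8}; col 3 has {2,4,5,8,9}; box has {2,4,5,6,8,9} → only 1 remains.
row 6, column 4 = 9: row 6 has {1,3,4,6,7,8}; col 4 has {2,3,4,7,8}; box has {1,3,4,5,6,7,8}; anti-diagonal has {1,2,4,5,7,8} → only 9 remains.
row 6, column 5 = 2: row 6 has {1,3,4,6,7,8,9}; col 5 has {1,4,5,6,7}; box has {1,3,4,5,6,7,8,9} → only 2 remains.
row 6, column 7 = 5: row 6 has {1,2,3,4,6,7,8,9}; col 7 has {1,2,3,4,7}; box has {1,2,3,4,6,7,8,9} → only 5 remains.
row 1, column 3 = 6: row 1 has {1,2,3,4,7}; col 3 has {1,2,4,5,8,9}; box has {1,3,4,5,7,8} → only 6 remains.
row 1, column 4 = 5: row 1 has {1,2,3,4,6,7}; col 4 has {2,3,4,7,8,9}; box has {2,4,7} → only 5 remains.
row 2, column 4 = 6: row 2 has {1,2,4,5,7,8}; col 4 has {2,3,4,5,7,8,9}; box has {2,4,5,7} → only 6 remains.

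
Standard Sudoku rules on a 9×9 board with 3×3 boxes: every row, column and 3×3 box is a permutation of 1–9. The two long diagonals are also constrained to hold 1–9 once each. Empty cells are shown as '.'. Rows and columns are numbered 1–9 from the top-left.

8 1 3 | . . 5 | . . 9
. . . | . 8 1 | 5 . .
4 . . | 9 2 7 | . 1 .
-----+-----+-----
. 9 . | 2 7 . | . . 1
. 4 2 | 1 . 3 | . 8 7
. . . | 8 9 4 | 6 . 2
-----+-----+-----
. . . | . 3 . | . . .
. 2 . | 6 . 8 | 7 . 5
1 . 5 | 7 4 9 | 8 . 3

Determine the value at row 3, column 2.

5

row 1, column 4 = 4 (sole candidate).
row 1, column 5 = 6 (sole candidate).
row 1, column 7 = 2 (sole candidate).
row 1, column 8 = 7 (sole candidate).
row 2, column 4 = 3 (sole candidate).
row 3, column 3 = 6 (sole candidate).
row 3, column 7 = 3 (sole candidate).
row 3, column 9 = 8 (sole candidate).
row 4, column 3 = 8 (sole candidate).
row 4, column 6 = 6 (sole candidate).
row 4, column 7 = 4 (sole candidate).
row 5, column 5 = 5 (sole candidate).
row 5, column 7 = 9 (sole candidate).
row 7, column 4 = 5 (sole candidate).
row 7, column 6 = 2 (sole candidate).
row 7, column 7 = 1 (sole candidate).
row 8, column 5 = 1 (sole candidate).
row 8, column 8 = 9 (sole candidate).
row 9, column 2 = 6 (sole candidate).
row 9, column 8 = 2 (sole candidate).
row 2, column 2 = 7 (sole candidate).
row 2, column 3 = 9 (sole candidate).
row 2, column 8 = 4 (sole candidate).
row 2, column 9 = 6 (sole candidate).
row 3, column 2 = 5: row 3 has {1,2,3,4,6,7,8,9}; col 2 has {1,2,4,6,7,9}; box has {1,3,4,6,7,8,9} → only 5 remains.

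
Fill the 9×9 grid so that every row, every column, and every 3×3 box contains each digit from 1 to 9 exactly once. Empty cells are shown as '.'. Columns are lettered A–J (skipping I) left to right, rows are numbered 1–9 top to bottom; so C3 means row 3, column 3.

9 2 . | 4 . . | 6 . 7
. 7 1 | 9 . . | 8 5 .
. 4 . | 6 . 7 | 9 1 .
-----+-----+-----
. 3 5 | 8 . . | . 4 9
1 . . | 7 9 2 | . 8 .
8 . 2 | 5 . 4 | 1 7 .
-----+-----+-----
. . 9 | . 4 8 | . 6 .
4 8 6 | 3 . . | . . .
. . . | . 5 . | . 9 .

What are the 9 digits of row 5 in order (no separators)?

164792385

H1 = 3: row 1 has {2,4,6,7,9}; col 8 has {1,4,5,6,7,8,9}; box has {1,5,6,7,8,9} → only 3 remains.
F2 = 3: row 2 has {1,5,7,8,9}; col 6 has {2,4,7,8}; box has {4,6,7,9} → only 3 remains.
J3 = 2: row 3 has {1,4,6,7,9}; col 9 has {7,9}; box has {1,3,5,6,7,8,9} → only 2 remains.
G4 = 2: row 4 has {3,4,5,8,9}; col 7 has {1,6,8,9}; box has {1,4,7,8,9} → only 2 remains.
B5 = 6: row 5 has {1,2,7,8,9}; col 2 has {2,3,4,7,8}; box has {1,2,3,5,8} → only 6 remains.
C5 = 4: row 5 has {1,2,6,7,8,9}; col 3 has {1,2,5,6,9}; box has {1,2,3,5,6,8} → only 4 remains.
B6 = 9: row 6 has {1,2,4,5,7,8}; col 2 has {2,3,4,6,7,8}; box has {1,2,3,4,5,6,8} → only 9 remains.
H8 = 2: row 8 has {3,4,6,8}; col 8 has {1,3,4,5,6,7,8,9}; box has {6,9} → only 2 remains.
B9 = 1: row 9 has {5,9}; col 2 has {2,3,4,6,7,8,9}; box has {4,6,8,9} → only 1 remains.
D9 = 2: row 9 has {1,5,9}; col 4 has {3,4,5,6,7,8,9}; box has {3,4,5,8} → only 2 remains.
F9 = 6: row 9 has {1,2,5,9}; col 6 has {2,3,4,7,8}; box has {2,3,4,5,8} → only 6 remains.
C1 = 8: row 1 has {2,3,4,6,7,9}; col 3 has {1,2,4,5,6,9}; box has {1,2,4,7,9} → only 8 remains.
E1 = 1: row 1 has {2,3,4,6,7,8,9}; col 5 has {4,5,9}; box has {3,4,6,7,9} → only 1 remains.
F1 = 5: row 1 has {1,2,3,4,6,7,8,9}; col 6 has {2,3,4,6,7,8}; box has {1,3,4,6,7,9} → only 5 remains.
A2 = 6: row 2 has {1,3,5,7,8,9}; col 1 has {1,4,8,9}; box has {1,2,4,7,8,9} → only 6 remains.
E2 = 2: row 2 has {1,3,5,6,7,8,9}; col 5 has {1,4,5,9}; box has {1,3,4,5,6,7,9} → only 2 remains.
J2 = 4: row 2 has {1,2,3,5,6,7,8,9}; col 9 has {2,7,9}; box has {1,2,3,5,6,7,8,9} → only 4 remains.
C3 = 3: row 3 has {1,2,4,6,7,9}; col 3 has {1,2,4,5,6,8,9}; box has {1,2,4,6,7,8,9} → only 3 remains.
E3 = 8: row 3 has {1,2,3,4,6,7,9}; col 5 has {1,2,4,5,9}; box has {1,2,3,4,5,6,7,9} → only 8 remains.
A4 = 7: row 4 has {2,3,4,5,8,9}; col 1 has {1,4,6,8,9}; box has {1,2,3,4,5,6,8,9} → only 7 remains.
E4 = 6: row 4 has {2,3,4,5,7,8,9}; col 5 has {1,2,4,5,8,9}; box has {2,4,5,7,8,9} → only 6 remains.
F4 = 1: row 4 has {2,3,4,5,6,7,8,9}; col 6 has {2,3,4,5,6,7,8}; box has {2,4,5,6,7,8,9} → only 1 remains.
E6 = 3: row 6 has {1,2,4,5,7,8,9}; col 5 has {1,2,4,5,6,8,9}; box has {1,2,4,5,6,7,8,9} → only 3 remains.
J6 = 6: row 6 has {1,2,3,4,5,7,8,9}; col 9 has {2,4,7,9}; box has {1,2,4,7,8,9} → only 6 remains.
B7 = 5: row 7 has {4,6,8,9}; col 2 has {1,2,3,4,6,7,8,9}; box has {1,4,6,8,9} → only 5 remains.
D7 = 1: row 7 has {4,5,6,8,9}; col 4 has {2,3,4,5,6,7,8,9}; box has {2,3,4,5,6,8} → only 1 remains.
J7 = 3: row 7 has {1,4,5,6,8,9}; col 9 has {2,4,6,7,9}; box has {2,6,9} → only 3 remains.
E8 = 7: row 8 has {2,3,4,6,8}; col 5 has {1,2,3,4,5,6,8,9}; box has {1,2,3,4,5,6,8} → only 7 remains.
F8 = 9: row 8 has {2,3,4,6,7,8}; col 6 has {1,2,3,4,5,6,7,8}; box has {1,2,3,4,5,6,7,8} → only 9 remains.
G8 = 5: row 8 has {2,3,4,6,7,8,9}; col 7 has {1,2,6,8,9}; box has {2,3,6,9} → only 5 remains.
J8 = 1: row 8 has {2,3,4,5,6,7,8,9}; col 9 has {2,3,4,6,7,9}; box has {2,3,5,6,9} → only 1 remains.
A9 = 3: row 9 has {1,2,5,6,9}; col 1 has {1,4,6,7,8,9}; box has {1,4,5,6,8,9} → only 3 remains.
C9 = 7: row 9 has {1,2,3,5,6,9}; col 3 has {1,2,3,4,5,6,8,9}; box has {1,3,4,5,6,8,9} → only 7 remains.
G9 = 4: row 9 has {1,2,3,5,6,7,9}; col 7 has {1,2,5,6,8,9}; box has {1,2,3,5,6,9} → only 4 remains.
J9 = 8: row 9 has {1,2,3,4,5,6,7,9}; col 9 has {1,2,3,4,6,7,9}; box has {1,2,3,4,5,6,9} → only 8 remains.
A3 = 5: row 3 has {1,2,3,4,6,7,8,9}; col 1 has {1,3,4,6,7,8,9}; box has {1,2,3,4,6,7,8,9} → only 5 remains.
G5 = 3: row 5 has {1,2,4,6,7,8,9}; col 7 has {1,2,4,5,6,8,9}; box has {1,2,4,6,7,8,9} → only 3 remains.
J5 = 5: row 5 has {1,2,3,4,6,7,8,9}; col 9 has {1,2,3,4,6,7,8,9}; box has {1,2,3,4,6,7,8,9} → only 5 remains.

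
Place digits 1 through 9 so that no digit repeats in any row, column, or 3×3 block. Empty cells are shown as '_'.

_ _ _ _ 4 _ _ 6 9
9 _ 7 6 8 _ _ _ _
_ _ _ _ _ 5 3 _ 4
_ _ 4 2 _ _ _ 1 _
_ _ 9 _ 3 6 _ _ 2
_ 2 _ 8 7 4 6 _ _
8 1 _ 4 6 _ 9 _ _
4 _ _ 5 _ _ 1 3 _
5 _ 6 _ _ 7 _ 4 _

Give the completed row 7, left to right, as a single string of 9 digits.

813462957

R4C6 = 9: row 4 has {1,2,4}; col 6 has {4,5,6,7}; box has {2,3,4,6,7,8} → only 9 remains.
R5C4 = 1: row 5 has {2,3,6,9}; col 4 has {2,4,5,6,8}; box has {2,3,4,6,7,8,9} → only 1 remains.
R8C3 = 2: row 8 has {1,3,4,5}; col 3 has {4,6,7,9}; box has {1,4,5,6,8} → only 2 remains.
R8C5 = 9: row 8 has {1,2,3,4,5}; col 5 has {3,4,6,7,8}; box has {4,5,6,7} → only 9 remains.
R8C6 = 8: row 8 has {1,2,3,4,5,9}; col 6 has {4,5,6,7,9}; box has {4,5,6,7,9} → only 8 remains.
R9C4 = 3: row 9 has {4,5,6,7}; col 4 has {1,2,4,5,6,8}; box has {4,5,6,7,8,9} → only 3 remains.
R9C9 = 8: row 9 has {3,4,5,6,7}; col 9 has {2,4,9}; box has {1,3,4,9} → only 8 remains.
R1C4 = 7: row 1 has {4,6,9}; col 4 has {1,2,3,4,5,6,8}; box has {4,5,6,8} → only 7 remains.
R3C4 = 9: row 3 has {3,4,5}; col 4 has {1,2,3,4,5,6,7,8}; box has {4,5,6,7,8} → only 9 remains.
R4C5 = 5: row 4 has {1,2,4,9}; col 5 has {3,4,6,7,8,9}; box has {1,2,3,4,6,7,8,9} → only 5 remains.
R5C1 = 7: row 5 has {1,2,3,6,9}; col 1 has {4,5,8,9}; box has {2,4,9} → only 7 remains.
R7C3 = 3: row 7 has {1,4,6,8,9}; col 3 has {2,4,6,7,9}; box has {1,2,4,5,6,8} → only 3 remains.
R7C6 = 2: row 7 has {1,3,4,6,8,9}; col 6 has {4,5,6,7,8,9}; box has {3,4,5,6,7,8,9} → only 2 remains.
R8C2 = 7: row 8 has {1,2,3,4,5,8,9}; col 2 has {1,2}; box has {1,2,3,4,5,6,8} → only 7 remains.
R8C9 = 6: row 8 has {1,2,3,4,5,7,8,9}; col 9 has {2,4,8,9}; box has {1,3,4,8,9} → only 6 remains.
R9C2 = 9: row 9 has {3,4,5,6,7,8}; col 2 has {1,2,7}; box has {1,2,3,4,5,6,7,8} → only 9 remains.
R9C5 = 1: row 9 has {3,4,5,6,7,8,9}; col 5 has {3,4,5,6,7,8,9}; box has {2,3,4,5,6,7,8,9} → only 1 remains.
R9C7 = 2: row 9 has {1,3,4,5,6,7,8,9}; col 7 has {1,3,6,9}; box has {1,3,4,6,8,9} → only 2 remains.
R2C7 = 5: row 2 has {6,7,8,9}; col 7 has {1,2,3,6,9}; box has {3,4,6,9} → only 5 remains.
R2C8 = 2: row 2 has {5,6,7,8,9}; col 8 has {1,3,4,6}; box has {3,4,5,6,9} → only 2 remains.
R2C9 = 1: row 2 has {2,5,6,7,8,9}; col 9 has {2,4,6,8,9}; box has {2,3,4,5,6,9} → only 1 remains.
R3C5 = 2: row 3 has {3,4,5,9}; col 5 has {1,3,4,5,6,7,8,9}; box has {4,5,6,7,8,9} → only 2 remains.
R1C7 = 8: row 1 has {4,6,7,9}; col 7 has {1,2,3,5,6,9}; box has {1,2,3,4,5,6,9} → only 8 remains.
R2C6 = 3: row 2 has {1,2,5,6,7,8,9}; col 6 has {2,4,5,6,7,8,9}; box has {2,4,5,6,7,8,9} → only 3 remains.
R3C8 = 7: row 3 has {2,3,4,5,9}; col 8 has {1,2,3,4,6}; box has {1,2,3,4,5,6,8,9} → only 7 remains.
R4C7 = 7: row 4 has {1,2,4,5,9}; col 7 has {1,2,3,5,6,8,9}; box has {1,2,6} → only 7 remains.
R4C9 = 3: row 4 has {1,2,4,5,7,9}; col 9 has {1,2,4,6,8,9}; box has {1,2,6,7} → only 3 remains.
R5C7 = 4: row 5 has {1,2,3,6,7,9}; col 7 has {1,2,3,5,6,7,8,9}; box has {1,2,3,6,7} → only 4 remains.
R6C9 = 5: row 6 has {2,4,6,7,8}; col 9 has {1,2,3,4,6,8,9}; box has {1,2,3,4,6,7} → only 5 remains.
R7C8 = 5: row 7 has {1,2,3,4,6,8,9}; col 8 has {1,2,3,4,6,7}; box has {1,2,3,4,6,8,9} → only 5 remains.
R7C9 = 7: row 7 has {1,2,3,4,5,6,8,9}; col 9 has {1,2,3,4,5,6,8,9}; box has {1,2,3,4,5,6,8,9} → only 7 remains.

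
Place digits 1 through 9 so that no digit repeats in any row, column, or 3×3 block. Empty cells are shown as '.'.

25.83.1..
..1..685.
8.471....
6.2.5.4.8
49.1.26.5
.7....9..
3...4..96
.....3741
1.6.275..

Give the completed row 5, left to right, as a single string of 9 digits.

498172635

r2c2 = 3: row 2 has {1,5,6,8}; col 2 has {5,7,9}; box has {1,2,4,5,8} → only 3 remains.
r2c5 = 9: row 2 has {1,3,5,6,8}; col 5 has {1,2,3,4,5}; box has {1,3,6,7,8} → only 9 remains.
r3c2 = 6: row 3 has {1,4,7,8}; col 2 has {3,5,7,9}; box has {1,2,3,4,5,8} → only 6 remains.
r3c6 = 5: row 3 has {1,4,6,7,8}; col 6 has {2,3,6,7}; box has {1,3,6,7,8,9} → only 5 remains.
r4c2 = 1: row 4 has {2,4,5,6,8}; col 2 has {3,5,6,7,9}; box has {2,4,6,7,9} → only 1 remains.
r4c6 = 9: row 4 has {1,2,4,5,6,8}; col 6 has {2,3,5,6,7}; box has {1,2,5} → only 9 remains.
r6c1 = 5: row 6 has {7,9}; col 1 has {1,2,3,4,6,8}; box has {1,2,4,6,7,9} → only 5 remains.
r7c4 = 5: row 7 has {3,4,6,9}; col 4 has {1,7,8}; box has {2,3,4,7} → only 5 remains.
r7c7 = 2: row 7 has {3,4,5,6,9}; col 7 has {1,4,5,6,7,8,9}; box has {1,4,5,6,7,9} → only 2 remains.
r8c1 = 9: row 8 has {1,3,4,7}; col 1 has {1,2,3,4,5,6,8}; box has {1,3,6} → only 9 remains.
r8c4 = 6: row 8 has {1,3,4,7,9}; col 4 has {1,5,7,8}; box has {2,3,4,5,7} → only 6 remains.
r8c5 = 8: row 8 has {1,3,4,6,7,9}; col 5 has {1,2,3,4,5,9}; box has {2,3,4,5,6,7} → only 8 remains.
r9c4 = 9: row 9 has {1,2,5,6,7}; col 4 has {1,5,6,7,8}; box has {2,3,4,5,6,7,8} → only 9 remains.
r9c9 = 3: row 9 has {1,2,5,6,7,9}; col 9 has {1,5,6,8}; box has {1,2,4,5,6,7,9} → only 3 remains.
r1c6 = 4: row 1 has {1,2,3,5,8}; col 6 has {2,3,5,6,7,9}; box has {1,3,5,6,7,8,9} → only 4 remains.
r2c1 = 7: row 2 has {1,3,5,6,8,9}; col 1 has {1,2,3,4,5,6,8,9}; box has {1,2,3,4,5,6,8} → only 7 remains.
r2c4 = 2: row 2 has {1,3,5,6,7,8,9}; col 4 has {1,5,6,7,8,9}; box has {1,3,4,5,6,7,8,9} → only 2 remains.
r2c9 = 4: row 2 has {1,2,3,5,6,7,8,9}; col 9 has {1,3,5,6,8}; box has {1,5,8} → only 4 remains.
r3c7 = 3: row 3 has {1,4,5,6,7,8}; col 7 has {1,2,4,5,6,7,8,9}; box has {1,4,5,8} → only 3 remains.
r3c8 = 2: row 3 has {1,3,4,5,6,7,8}; col 8 has {4,5,9}; box has {1,3,4,5,8} → only 2 remains.
r3c9 = 9: row 3 has {1,2,3,4,5,6,7,8}; col 9 has {1,3,4,5,6,8}; box has {1,2,3,4,5,8} → only 9 remains.
r4c4 = 3: row 4 has {1,2,4,5,6,8,9}; col 4 has {1,2,5,6,7,8,9}; box has {1,2,5,9} → only 3 remains.
r4c8 = 7: row 4 has {1,2,3,4,5,6,8,9}; col 8 has {2,4,5,9}; box has {4,5,6,8,9} → only 7 remains.
r5c5 = 7: row 5 has {1,2,4,5,6,9}; col 5 has {1,2,3,4,5,8,9}; box has {1,2,3,5,9} → only 7 remains.
r5c8 = 3: row 5 has {1,2,4,5,6,7,9}; col 8 has {2,4,5,7,9}; box has {4,5,6,7,8,9} → only 3 remains.
r6c4 = 4: row 6 has {5,7,9}; col 4 has {1,2,3,5,6,7,8,9}; box has {1,2,3,5,7,9} → only 4 remains.
r6c5 = 6: row 6 has {4,5,7,9}; col 5 has {1,2,3,4,5,7,8,9}; box has {1,2,3,4,5,7,9} → only 6 remains.
r6c6 = 8: row 6 has {4,5,6,7,9}; col 6 has {2,3,4,5,6,7,9}; box has {1,2,3,4,5,6,7,9} → only 8 remains.
r6c8 = 1: row 6 has {4,5,6,7,8,9}; col 8 has {2,3,4,5,7,9}; box has {3,4,5,6,7,8,9} → only 1 remains.
r6c9 = 2: row 6 has {1,4,5,6,7,8,9}; col 9 has {1,3,4,5,6,8,9}; box has {1,3,4,5,6,7,8,9} → only 2 remains.
r7c2 = 8: row 7 has {2,3,4,5,6,9}; col 2 has {1,3,5,6,7,9}; box has {1,3,6,9} → only 8 remains.
r7c3 = 7: row 7 has {2,3,4,5,6,8,9}; col 3 has {1,2,4,6}; box has {1,3,6,8,9} → only 7 remains.
r7c6 = 1: row 7 has {2,3,4,5,6,7,8,9}; col 6 has {2,3,4,5,6,7,8,9}; box has {2,3,4,5,6,7,8,9} → only 1 remains.
r8c2 = 2: row 8 has {1,3,4,6,7,8,9}; col 2 has {1,3,5,6,7,8,9}; box has {1,3,6,7,8,9} → only 2 remains.
r8c3 = 5: row 8 has {1,2,3,4,6,7,8,9}; col 3 has {1,2,4,6,7}; box has {1,2,3,6,7,8,9} → only 5 remains.
r9c2 = 4: row 9 has {1,2,3,5,6,7,9}; col 2 has {1,2,3,5,6,7,8,9}; box has {1,2,3,5,6,7,8,9} → only 4 remains.
r9c8 = 8: row 9 has {1,2,3,4,5,6,7,9}; col 8 has {1,2,3,4,5,7,9}; box has {1,2,3,4,5,6,7,9} → only 8 remains.
r1c3 = 9: row 1 has {1,2,3,4,5,8}; col 3 has {1,2,4,5,6,7}; box has {1,2,3,4,5,6,7,8} → only 9 remains.
r1c8 = 6: row 1 has {1,2,3,4,5,8,9}; col 8 has {1,2,3,4,5,7,8,9}; box has {1,2,3,4,5,8,9} → only 6 remains.
r1c9 = 7: row 1 has {1,2,3,4,5,6,8,9}; col 9 has {1,2,3,4,5,6,8,9}; box has {1,2,3,4,5,6,8,9} → only 7 remains.
r5c3 = 8: row 5 has {1,2,3,4,5,6,7,9}; col 3 has {1,2,4,5,6,7,9}; box has {1,2,4,5,6,7,9} → only 8 remains.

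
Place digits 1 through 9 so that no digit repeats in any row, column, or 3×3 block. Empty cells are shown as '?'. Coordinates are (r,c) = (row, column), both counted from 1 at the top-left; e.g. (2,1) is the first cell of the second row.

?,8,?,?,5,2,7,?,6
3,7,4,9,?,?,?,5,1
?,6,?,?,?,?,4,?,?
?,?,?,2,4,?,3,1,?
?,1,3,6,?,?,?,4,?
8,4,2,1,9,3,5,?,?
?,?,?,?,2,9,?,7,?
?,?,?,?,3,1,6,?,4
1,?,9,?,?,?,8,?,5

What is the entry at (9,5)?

(1,1) = 9: row 1 has {2,5,6,7,8}; col 1 has {1,3,8}; box has {3,4,6,7,8} → only 9 remains.
(1,3) = 1: row 1 has {2,5,6,7,8,9}; col 3 has {2,3,4,9}; box has {3,4,6,7,8,9} → only 1 remains.
(1,8) = 3: row 1 has {1,2,5,6,7,8,9}; col 8 has {1,4,5,7}; box has {1,4,5,6,7} → only 3 remains.
(2,7) = 2: row 2 has {1,3,4,5,7,9}; col 7 has {3,4,5,6,7,8}; box has {1,3,4,5,6,7} → only 2 remains.
(3,3) = 5: row 3 has {4,6}; col 3 has {1,2,3,4,9}; box has {1,3,4,6,7,8,9} → only 5 remains.
(5,7) = 9: row 5 has {1,3,4,6}; col 7 has {2,3,4,5,6,7,8}; box has {1,3,4,5} → only 9 remains.
(6,8) = 6: row 6 has {1,2,3,4,5,8,9}; col 8 has {1,3,4,5,7}; box has {1,3,4,5,9} → only 6 remains.
(6,9) = 7: row 6 has {1,2,3,4,5,6,8,9}; col 9 has {1,4,5,6}; box has {1,3,4,5,6,9} → only 7 remains.
(7,7) = 1: row 7 has {2,7,9}; col 7 has {2,3,4,5,6,7,8,9}; box has {4,5,6,7,8} → only 1 remains.
(7,9) = 3: row 7 has {1,2,7,9}; col 9 has {1,4,5,6,7}; box has {1,4,5,6,7,8} → only 3 remains.
(9,8) = 2: row 9 has {1,5,8,9}; col 8 has {1,3,4,5,6,7}; box has {1,3,4,5,6,7,8} → only 2 remains.
(1,4) = 4: row 1 has {1,2,3,5,6,7,8,9}; col 4 has {1,2,6,9}; box has {2,5,9} → only 4 remains.
(3,1) = 2: row 3 has {4,5,6}; col 1 has {1,3,8,9}; box has {1,3,4,5,6,7,8,9} → only 2 remains.
(4,9) = 8: row 4 has {1,2,3,4}; col 9 has {1,3,4,5,6,7}; box has {1,3,4,5,6,7,9} → only 8 remains.
(5,9) = 2: row 5 has {1,3,4,6,9}; col 9 has {1,3,4,5,6,7,8}; box has {1,3,4,5,6,7,8,9} → only 2 remains.
(7,2) = 5: row 7 has {1,2,3,7,9}; col 2 has {1,4,6,7,8}; box has {1,9} → only 5 remains.
(7,4) = 8: row 7 has {1,2,3,5,7,9}; col 4 has {1,2,4,6,9}; box has {1,2,3,9} → only 8 remains.
(8,1) = 7: row 8 has {1,3,4,6}; col 1 has {1,2,3,8,9}; box has {1,5,9} → only 7 remains.
(8,2) = 2: row 8 has {1,3,4,6,7}; col 2 has {1,4,5,6,7,8}; box has {1,5,7,9} → only 2 remains.
(8,3) = 8: row 8 has {1,2,3,4,6,7}; col 3 has {1,2,3,4,5,9}; box has {1,2,5,7,9} → only 8 remains.
(8,4) = 5: row 8 has {1,2,3,4,6,7,8}; col 4 has {1,2,4,6,8,9}; box has {1,2,3,8,9} → only 5 remains.
(8,8) = 9: row 8 has {1,2,3,4,5,6,7,8}; col 8 has {1,2,3,4,5,6,7}; box has {1,2,3,4,5,6,7,8} → only 9 remains.
(9,2) = 3: row 9 has {1,2,5,8,9}; col 2 has {1,2,4,5,6,7,8}; box has {1,2,5,7,8,9} → only 3 remains.
(9,4) = 7: row 9 has {1,2,3,5,8,9}; col 4 has {1,2,4,5,6,8,9}; box has {1,2,3,5,8,9} → only 7 remains.
(9,5) = 6: row 9 has {1,2,3,5,7,8,9}; col 5 has {2,3,4,5,9}; box has {1,2,3,5,7,8,9} → only 6 remains.

6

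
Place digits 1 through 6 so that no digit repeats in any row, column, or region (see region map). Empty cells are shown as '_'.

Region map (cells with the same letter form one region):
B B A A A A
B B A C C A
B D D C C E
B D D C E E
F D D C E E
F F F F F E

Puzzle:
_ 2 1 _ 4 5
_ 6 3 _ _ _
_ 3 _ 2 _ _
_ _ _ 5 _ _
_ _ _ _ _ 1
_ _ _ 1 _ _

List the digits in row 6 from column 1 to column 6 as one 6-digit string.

254136

r1c1 = 3: row 1 has {1,2,4,5}; col 1 has {}; region has {2,6} → only 3 remains.
r1c4 = 6: row 1 has {1,2,3,4,5}; col 4 has {1,2,5}; region has {1,3,4,5} → only 6 remains.
r2c4 = 4: row 2 has {3,6}; col 4 has {1,2,5,6}; region has {2,5} → only 4 remains.
r2c5 = 1: row 2 has {3,4,6}; col 5 has {4}; region has {2,4,5} → only 1 remains.
r2c6 = 2: row 2 has {1,3,4,6}; col 6 has {1,5}; region has {1,3,4,5,6} → only 2 remains.
r3c5 = 6: row 3 has {2,3}; col 5 has {1,4}; region has {1,2,4,5} → only 6 remains.
r3c6 = 4: row 3 has {2,3,6}; col 6 has {1,2,5}; region has {1} → only 4 remains.
r5c4 = 3: row 5 has {1}; col 4 has {1,2,4,5,6}; region has {1,2,4,5,6} → only 3 remains.
r2c1 = 5: row 2 has {1,2,3,4,6}; col 1 has {3}; region has {2,3,6} → only 5 remains.
r3c1 = 1: row 3 has {2,3,4,6}; col 1 has {3,5}; region has {2,3,5,6} → only 1 remains.
r3c3 = 5: row 3 has {1,2,3,4,6}; col 3 has {1,3}; region has {3} → only 5 remains.
r4c1 = 4: row 4 has {5}; col 1 has {1,3,5}; region has {1,2,3,5,6} → only 4 remains.
r4c2 = 1: row 4 has {4,5}; col 2 has {2,3,6}; region has {3,5} → only 1 remains.
r5c2 = 4: row 5 has {1,3}; col 2 has {1,2,3,6}; region has {1,3,5} → only 4 remains.
r6c2 = 5: row 6 has {1}; col 2 has {1,2,3,4,6}; region has {1} → only 5 remains.
r5c5 = 5: in row 5, 5 can only go here (every other open cell in that row sees a 5).
r6c3 = 4: in row 6, 4 can only go here (every other open cell in that row sees a 4).
r4c5 = 2: in region E, 2 can only go here (every other open cell in that region sees a 2).
r4c3 = 6: row 4 has {1,2,4,5}; col 3 has {1,3,4,5}; region has {1,3,4,5} → only 6 remains.
r4c6 = 3: row 4 has {1,2,4,5,6}; col 6 has {1,2,4,5}; region has {1,2,4,5} → only 3 remains.
r5c3 = 2: row 5 has {1,3,4,5}; col 3 has {1,3,4,5,6}; region has {1,3,4,5,6} → only 2 remains.
r6c5 = 3: row 6 has {1,4,5}; col 5 has {1,2,4,5,6}; region has {1,4,5} → only 3 remains.
r6c6 = 6: row 6 has {1,3,4,5}; col 6 has {1,2,3,4,5}; region has {1,2,3,4,5} → only 6 remains.
r5c1 = 6: row 5 has {1,2,3,4,5}; col 1 has {1,3,4,5}; region has {1,3,4,5} → only 6 remains.
r6c1 = 2: row 6 has {1,3,4,5,6}; col 1 has {1,3,4,5,6}; region has {1,3,4,5,6} → only 2 remains.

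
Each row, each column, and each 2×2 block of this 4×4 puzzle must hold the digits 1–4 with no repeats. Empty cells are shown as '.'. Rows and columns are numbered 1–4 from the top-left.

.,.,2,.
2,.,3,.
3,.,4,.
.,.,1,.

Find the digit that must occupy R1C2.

3

R3C4 = 2 (sole candidate).
R4C1 = 4 (sole candidate).
R4C2 = 2 (sole candidate).
R4C4 = 3 (sole candidate).
R1C1 = 1 (sole candidate).
R1C4 = 4 (sole candidate).
R2C2 = 4 (sole candidate).
R2C4 = 1 (sole candidate).
R3C2 = 1 (sole candidate).
R1C2 = 3: row 1 has {1,2,4}; col 2 has {1,2,4}; box has {1,2,4} → only 3 remains.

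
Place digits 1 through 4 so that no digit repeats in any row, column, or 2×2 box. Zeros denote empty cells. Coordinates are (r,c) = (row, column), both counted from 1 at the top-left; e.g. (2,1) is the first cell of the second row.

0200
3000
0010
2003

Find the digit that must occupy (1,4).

4

(3,1) = 4: row 3 has {1}; col 1 has {2,3}; box has {2} → only 4 remains.
(3,2) = 3: row 3 has {1,4}; col 2 has {2}; box has {2,4} → only 3 remains.
(3,4) = 2: row 3 has {1,3,4}; col 4 has {3}; box has {1,3} → only 2 remains.
(4,2) = 1: row 4 has {2,3}; col 2 has {2,3}; box has {2,3,4} → only 1 remains.
(4,3) = 4: row 4 has {1,2,3}; col 3 has {1}; box has {1,2,3} → only 4 remains.
(1,1) = 1: row 1 has {2}; col 1 has {2,3,4}; box has {2,3} → only 1 remains.
(1,3) = 3: row 1 has {1,2}; col 3 has {1,4}; box has {} → only 3 remains.
(1,4) = 4: row 1 has {1,2,3}; col 4 has {2,3}; box has {3} → only 4 remains.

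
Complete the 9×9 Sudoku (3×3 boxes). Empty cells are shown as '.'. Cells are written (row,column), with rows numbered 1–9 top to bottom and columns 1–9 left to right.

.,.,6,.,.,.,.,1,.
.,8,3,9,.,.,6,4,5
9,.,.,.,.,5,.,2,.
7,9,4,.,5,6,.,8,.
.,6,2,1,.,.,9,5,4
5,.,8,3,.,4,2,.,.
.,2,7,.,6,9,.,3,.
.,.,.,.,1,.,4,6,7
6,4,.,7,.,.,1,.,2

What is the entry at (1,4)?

8

(3,3) = 1: row 3 has {2,5,9}; col 3 has {2,3,4,6,7,8}; box has {3,6,8,9} → only 1 remains.
(4,4) = 2: row 4 has {4,5,6,7,8,9}; col 4 has {1,3,7,9}; box has {1,3,4,5,6} → only 2 remains.
(4,7) = 3: row 4 has {2,4,5,6,7,8,9}; col 7 has {1,2,4,6,9}; box has {2,4,5,8,9} → only 3 remains.
(4,9) = 1: row 4 has {2,3,4,5,6,7,8,9}; col 9 has {2,4,5,7}; box has {2,3,4,5,8,9} → only 1 remains.
(5,1) = 3: row 5 has {1,2,4,5,6,9}; col 1 has {5,6,7,9}; box has {2,4,5,6,7,8,9} → only 3 remains.
(6,2) = 1: row 6 has {2,3,4,5,8}; col 2 has {2,4,6,8,9}; box has {2,3,4,5,6,7,8,9} → only 1 remains.
(6,8) = 7: row 6 has {1,2,3,4,5,8}; col 8 has {1,2,3,4,5,6,8}; box has {1,2,3,4,5,8,9} → only 7 remains.
(6,9) = 6: row 6 has {1,2,3,4,5,7,8}; col 9 has {1,2,4,5,7}; box has {1,2,3,4,5,7,8,9} → only 6 remains.
(7,9) = 8: row 7 has {2,3,6,7,9}; col 9 has {1,2,4,5,6,7}; box has {1,2,3,4,6,7} → only 8 remains.
(8,1) = 8: row 8 has {1,4,6,7}; col 1 has {3,5,6,7,9}; box has {2,4,6,7} → only 8 remains.
(8,4) = 5: row 8 has {1,4,6,7,8}; col 4 has {1,2,3,7,9}; box has {1,6,7,9} → only 5 remains.
(9,8) = 9: row 9 has {1,2,4,6,7}; col 8 has {1,2,3,4,5,6,7,8}; box has {1,2,3,4,6,7,8} → only 9 remains.
(2,1) = 2: row 2 has {3,4,5,6,8,9}; col 1 has {3,5,6,7,8,9}; box has {1,3,6,8,9} → only 2 remains.
(2,5) = 7: row 2 has {2,3,4,5,6,8,9}; col 5 has {1,5,6}; box has {5,9} → only 7 remains.
(2,6) = 1: row 2 has {2,3,4,5,6,7,8,9}; col 6 has {4,5,6,9}; box has {5,7,9} → only 1 remains.
(3,2) = 7: row 3 has {1,2,5,9}; col 2 has {1,2,4,6,8,9}; box has {1,2,3,6,8,9} → only 7 remains.
(3,7) = 8: row 3 has {1,2,5,7,9}; col 7 has {1,2,3,4,6,9}; box has {1,2,4,5,6} → only 8 remains.
(3,9) = 3: row 3 has {1,2,5,7,8,9}; col 9 has {1,2,4,5,6,7,8}; box has {1,2,4,5,6,8} → only 3 remains.
(5,5) = 8: row 5 has {1,2,3,4,5,6,9}; col 5 has {1,5,6,7}; box has {1,2,3,4,5,6} → only 8 remains.
(5,6) = 7: row 5 has {1,2,3,4,5,6,8,9}; col 6 has {1,4,5,6,9}; box has {1,2,3,4,5,6,8} → only 7 remains.
(6,5) = 9: row 6 has {1,2,3,4,5,6,7,8}; col 5 has {1,5,6,7,8}; box has {1,2,3,4,5,6,7,8} → only 9 remains.
(7,1) = 1: row 7 has {2,3,6,7,8,9}; col 1 has {2,3,5,6,7,8,9}; box has {2,4,6,7,8} → only 1 remains.
(7,4) = 4: row 7 has {1,2,3,6,7,8,9}; col 4 has {1,2,3,5,7,9}; box has {1,5,6,7,9} → only 4 remains.
(7,7) = 5: row 7 has {1,2,3,4,6,7,8,9}; col 7 has {1,2,3,4,6,8,9}; box has {1,2,3,4,6,7,8,9} → only 5 remains.
(8,2) = 3: row 8 has {1,4,5,6,7,8}; col 2 has {1,2,4,6,7,8,9}; box has {1,2,4,6,7,8} → only 3 remains.
(8,3) = 9: row 8 has {1,3,4,5,6,7,8}; col 3 has {1,2,3,4,6,7,8}; box has {1,2,3,4,6,7,8} → only 9 remains.
(8,6) = 2: row 8 has {1,3,4,5,6,7,8,9}; col 6 has {1,4,5,6,7,9}; box has {1,4,5,6,7,9} → only 2 remains.
(9,3) = 5: row 9 has {1,2,4,6,7,9}; col 3 has {1,2,3,4,6,7,8,9}; box has {1,2,3,4,6,7,8,9} → only 5 remains.
(9,5) = 3: row 9 has {1,2,4,5,6,7,9}; col 5 has {1,5,6,7,8,9}; box has {1,2,4,5,6,7,9} → only 3 remains.
(9,6) = 8: row 9 has {1,2,3,4,5,6,7,9}; col 6 has {1,2,4,5,6,7,9}; box has {1,2,3,4,5,6,7,9} → only 8 remains.
(1,1) = 4: row 1 has {1,6}; col 1 has {1,2,3,5,6,7,8,9}; box has {1,2,3,6,7,8,9} → only 4 remains.
(1,2) = 5: row 1 has {1,4,6}; col 2 has {1,2,3,4,6,7,8,9}; box has {1,2,3,4,6,7,8,9} → only 5 remains.
(1,4) = 8: row 1 has {1,4,5,6}; col 4 has {1,2,3,4,5,7,9}; box has {1,5,7,9} → only 8 remains.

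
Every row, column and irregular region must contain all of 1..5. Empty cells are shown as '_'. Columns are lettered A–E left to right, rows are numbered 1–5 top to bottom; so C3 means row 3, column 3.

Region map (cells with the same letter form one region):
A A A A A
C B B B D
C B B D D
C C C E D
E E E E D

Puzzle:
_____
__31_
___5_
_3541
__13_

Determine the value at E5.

4

D1 = 2: row 1 has {}; col 4 has {1,3,4,5}; region has {} → only 2 remains.
A4 = 2: row 4 has {1,3,4,5}; col 1 has {}; region has {3,5} → only 2 remains.
A5 = 5: row 5 has {1,3}; col 1 has {2}; region has {1,3,4} → only 5 remains.
B5 = 2: row 5 has {1,3,5}; col 2 has {3}; region has {1,3,4,5} → only 2 remains.
E5 = 4: row 5 has {1,2,3,5}; col 5 has {1}; region has {1,5} → only 4 remains.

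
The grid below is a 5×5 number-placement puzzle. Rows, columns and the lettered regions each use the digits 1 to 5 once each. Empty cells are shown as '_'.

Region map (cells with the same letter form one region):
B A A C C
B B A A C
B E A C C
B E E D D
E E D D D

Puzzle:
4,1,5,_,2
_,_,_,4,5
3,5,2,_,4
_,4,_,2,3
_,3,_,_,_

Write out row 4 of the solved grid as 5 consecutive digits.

r1c4 = 3: row 1 has {1,2,4,5}; col 4 has {2,4}; region has {2,4,5} → only 3 remains.
r2c2 = 2: row 2 has {4,5}; col 2 has {1,3,4,5}; region has {3,4} → only 2 remains.
r2c3 = 3: row 2 has {2,4,5}; col 3 has {2,5}; region has {1,2,4,5} → only 3 remains.
r3c4 = 1: row 3 has {2,3,4,5}; col 4 has {2,3,4}; region has {2,3,4,5} → only 1 remains.
r4c3 = 1: row 4 has {2,3,4}; col 3 has {2,3,5}; region has {3,4,5} → only 1 remains.
r5c1 = 2: row 5 has {3}; col 1 has {3,4}; region has {1,3,4,5} → only 2 remains.
r5c3 = 4: row 5 has {2,3}; col 3 has {1,2,3,5}; region has {2,3} → only 4 remains.
r5c4 = 5: row 5 has {2,3,4}; col 4 has {1,2,3,4}; region has {2,3,4} → only 5 remains.
r5c5 = 1: row 5 has {2,3,4,5}; col 5 has {2,3,4,5}; region has {2,3,4,5} → only 1 remains.
r2c1 = 1: row 2 has {2,3,4,5}; col 1 has {2,3,4}; region has {2,3,4} → only 1 remains.
r4c1 = 5: row 4 has {1,2,3,4}; col 1 has {1,2,3,4}; region has {1,2,3,4} → only 5 remains.

54123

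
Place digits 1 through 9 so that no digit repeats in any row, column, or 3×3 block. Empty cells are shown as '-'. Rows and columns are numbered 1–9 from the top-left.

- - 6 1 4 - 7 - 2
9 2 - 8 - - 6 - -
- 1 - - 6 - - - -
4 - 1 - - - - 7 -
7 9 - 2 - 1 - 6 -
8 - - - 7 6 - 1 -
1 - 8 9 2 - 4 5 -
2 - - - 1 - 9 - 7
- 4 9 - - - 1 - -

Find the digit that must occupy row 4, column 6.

8

row 2, column 9 = 1: in row 2, 1 can only go here (every other open cell in that row sees a 1).
row 3, column 6 = 2: in row 3, 2 can only go here (every other open cell in that row sees a 2).
row 4, column 7 = 2: in row 4, 2 can only go here (every other open cell in that row sees a 2).
row 4, column 2 = 6: in row 4, 6 can only go here (every other open cell in that row sees a 6).
row 5, column 9 = 4: in row 5, 4 can only go here (every other open cell in that row sees a 4).
row 6, column 3 = 2: in row 6, 2 can only go here (every other open cell in that row sees a 2).
row 6, column 4 = 4: in row 6, 4 can only go here (every other open cell in that row sees a 4).
row 6, column 9 = 9: in row 6, 9 can only go here (every other open cell in that row sees a 9).
row 3, column 8 = 9: in row 3, 9 can only go here (every other open cell in that row sees a 9).
row 1, column 6 = 9: in row 1, 9 can only go here (every other open cell in that row sees a 9).
row 3, column 3 = 4: in row 3, 4 can only go here (every other open cell in that row sees a 4).
row 2, column 8 = 4: in row 2, 4 can only go here (every other open cell in that row sees a 4).
row 3, column 4 = 7: in row 3, 7 can only go here (every other open cell in that row sees a 7).
row 2, column 3 = 7: in row 2, 7 can only go here (every other open cell in that row sees a 7).
row 4, column 5 = 9: in row 4, 9 can only go here (every other open cell in that row sees a 9).
row 7, column 9 = 6: in row 7, 6 can only go here (every other open cell in that row sees a 6).
row 8, column 6 = 4: in row 8, 4 can only go here (every other open cell in that row sees a 4).
row 8, column 4 = 6: in row 8, 6 can only go here (every other open cell in that row sees a 6).
row 8, column 8 = 8: in row 8, 8 can only go here (every other open cell in that row sees an 8).
row 1, column 8 = 3: row 1 has {1,2,4,6,7,9}; col 8 has {1,4,5,6,7,8,9}; box has {1,2,4,6,7,9} → only 3 remains.
row 9, column 8 = 2: row 9 has {1,4,9}; col 8 has {1,3,4,5,6,7,8,9}; box has {1,4,5,6,7,8,9} → only 2 remains.
row 9, column 9 = 3: row 9 has {1,2,4,9}; col 9 has {1,2,4,6,7,9}; box has {1,2,4,5,6,7,8,9} → only 3 remains.
row 1, column 1 = 5: row 1 has {1,2,3,4,6,7,9}; col 1 has {1,2,4,7,8,9}; box has {1,2,4,6,7,9} → only 5 remains.
row 1, column 2 = 8: row 1 has {1,2,3,4,5,6,7,9}; col 2 has {1,2,4,6,9}; box has {1,2,4,5,6,7,9} → only 8 remains.
row 3, column 1 = 3: row 3 has {1,2,4,6,7,9}; col 1 has {1,2,4,5,7,8,9}; box has {1,2,4,5,6,7,8,9} → only 3 remains.
row 9, column 1 = 6: row 9 has {1,2,3,4,9}; col 1 has {1,2,3,4,5,7,8,9}; box has {1,2,4,8,9} → only 6 remains.
row 9, column 4 = 5: row 9 has {1,2,3,4,6,9}; col 4 has {1,2,4,6,7,8,9}; box has {1,2,4,6,9} → only 5 remains.
row 9, column 5 = 8: row 9 has {1,2,3,4,5,6,9}; col 5 has {1,2,4,6,7,9}; box has {1,2,4,5,6,9} → only 8 remains.
row 9, column 6 = 7: row 9 has {1,2,3,4,5,6,8,9}; col 6 has {1,2,4,6,9}; box has {1,2,4,5,6,8,9} → only 7 remains.
row 4, column 4 = 3: row 4 has {1,2,4,6,7,9}; col 4 has {1,2,4,5,6,7,8,9}; box has {1,2,4,6,7,9} → only 3 remains.
row 5, column 5 = 5: row 5 has {1,2,4,6,7,9}; col 5 has {1,2,4,6,7,8,9}; box has {1,2,3,4,6,7,9} → only 5 remains.
row 7, column 6 = 3: row 7 has {1,2,4,5,6,8,9}; col 6 has {1,2,4,6,7,9}; box has {1,2,4,5,6,7,8,9} → only 3 remains.
row 2, column 5 = 3: row 2 has {1,2,4,6,7,8,9}; col 5 has {1,2,4,5,6,7,8,9}; box has {1,2,4,6,7,8,9} → only 3 remains.
row 2, column 6 = 5: row 2 has {1,2,3,4,6,7,8,9}; col 6 has {1,2,3,4,6,7,9}; box has {1,2,3,4,6,7,8,9} → only 5 remains.
row 4, column 6 = 8: row 4 has {1,2,3,4,6,7,9}; col 6 has {1,2,3,4,5,6,7,9}; box has {1,2,3,4,5,6,7,9} → only 8 remains.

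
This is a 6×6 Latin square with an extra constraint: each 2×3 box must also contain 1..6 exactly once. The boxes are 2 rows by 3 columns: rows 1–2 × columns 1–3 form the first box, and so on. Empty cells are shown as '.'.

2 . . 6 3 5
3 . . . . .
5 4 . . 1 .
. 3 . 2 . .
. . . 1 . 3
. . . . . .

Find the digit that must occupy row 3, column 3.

row 1, column 2 = 1: row 1 has {2,3,5,6}; col 2 has {3,4}; box has {2,3} → only 1 remains.
row 1, column 3 = 4: row 1 has {1,2,3,5,6}; col 3 has {}; box has {1,2,3} → only 4 remains.
row 2, column 4 = 4: row 2 has {3}; col 4 has {1,2,6}; box has {3,5,6} → only 4 remains.
row 2, column 5 = 2: row 2 has {3,4}; col 5 has {1,3}; box has {3,4,5,6} → only 2 remains.
row 2, column 6 = 1: row 2 has {2,3,4}; col 6 has {3,5}; box has {2,3,4,5,6} → only 1 remains.
row 3, column 4 = 3: row 3 has {1,4,5}; col 4 has {1,2,4,6}; box has {1,2} → only 3 remains.
row 3, column 6 = 6: row 3 has {1,3,4,5}; col 6 has {1,3,5}; box has {1,2,3} → only 6 remains.
row 4, column 6 = 4: row 4 has {2,3}; col 6 has {1,3,5,6}; box has {1,2,3,6} → only 4 remains.
row 6, column 4 = 5: row 6 has {}; col 4 has {1,2,3,4,6}; box has {1,3} → only 5 remains.
row 6, column 6 = 2: row 6 has {5}; col 6 has {1,3,4,5,6}; box has {1,3,5} → only 2 remains.
row 3, column 3 = 2: row 3 has {1,3,4,5,6}; col 3 has {4}; box has {3,4,5} → only 2 remains.

2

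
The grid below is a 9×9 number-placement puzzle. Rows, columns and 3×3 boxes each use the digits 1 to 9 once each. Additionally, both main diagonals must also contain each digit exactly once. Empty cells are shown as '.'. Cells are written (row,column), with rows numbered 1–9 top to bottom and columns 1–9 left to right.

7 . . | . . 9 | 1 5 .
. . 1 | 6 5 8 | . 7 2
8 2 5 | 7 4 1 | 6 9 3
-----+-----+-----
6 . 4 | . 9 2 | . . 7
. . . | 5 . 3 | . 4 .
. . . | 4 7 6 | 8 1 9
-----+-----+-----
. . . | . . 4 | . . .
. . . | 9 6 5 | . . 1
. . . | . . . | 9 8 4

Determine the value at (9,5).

3

(1,9) = 8 (sole candidate).
(2,7) = 4 (sole candidate).
(4,8) = 3 (sole candidate).
(5,5) = 1 (sole candidate).
(5,7) = 2 (sole candidate).
(5,9) = 6 (sole candidate).
(7,7) = 3 (sole candidate).
(7,9) = 5 (sole candidate).
(8,2) = 3 (sole candidate).
(8,7) = 7 (sole candidate).
(8,8) = 2 (sole candidate).
(9,1) = 5 (sole candidate).
(9,6) = 7 (sole candidate).
(2,2) = 9 (sole candidate).
(4,4) = 8 (sole candidate).
(4,7) = 5 (sole candidate).
(5,1) = 9 (sole candidate).
(6,2) = 5 (sole candidate).
(7,3) = 9 (sole candidate).
(7,8) = 6 (sole candidate).
(8,1) = 4 (sole candidate).
(8,3) = 8 (sole candidate).
(2,1) = 3 (sole candidate).
(4,2) = 1 (sole candidate).
(5,3) = 7 (sole candidate).
(6,1) = 2 (sole candidate).
(6,3) = 3 (sole candidate).
(7,1) = 1 (sole candidate).
(7,2) = 7 (sole candidate).
(7,4) = 2 (sole candidate).
(7,5) = 8 (sole candidate).
(9,2) = 6 (sole candidate).
(9,3) = 2 (sole candidate).
(9,5) = 3: row 9 has {2,4,5,6,7,8,9}; col 5 has {1,4,5,6,7,8,9}; box has {2,4,5,6,7,8,9} → only 3 remains.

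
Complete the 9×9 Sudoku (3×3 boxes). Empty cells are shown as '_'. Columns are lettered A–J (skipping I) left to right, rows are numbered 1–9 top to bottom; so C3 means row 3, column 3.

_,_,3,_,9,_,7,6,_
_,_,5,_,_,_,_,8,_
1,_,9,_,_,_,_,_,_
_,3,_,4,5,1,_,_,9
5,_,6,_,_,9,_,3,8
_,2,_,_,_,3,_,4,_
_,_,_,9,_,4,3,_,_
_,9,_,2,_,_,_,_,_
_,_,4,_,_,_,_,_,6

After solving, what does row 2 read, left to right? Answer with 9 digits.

275146983

D5 = 7 (sole candidate).
E5 = 2 (sole candidate).
G5 = 1 (sole candidate).
B5 = 4 (sole candidate).
B1 = 8 (sole candidate).
G2 = 9: in row 2, 9 can only go here (every other open cell in that row sees a 9).
G4 = 6 (hidden single in row 4).
G6 = 5 (sole candidate).
J6 = 7 (sole candidate).
H4 = 2 (sole candidate).
H3 = 5 (sole candidate).
C6 = 1 (hidden single in row 6).
A6 = 9 (hidden single in row 6).
H9 = 9 (hidden single in row 9).
C7 = 2 (hidden single in column 3).
G9 = 2 (hidden single in row 9).
G3 = 4 (sole candidate).
G8 = 8 (sole candidate).
C8 = 7 (sole candidate).
H8 = 1 (sole candidate).
C4 = 8 (sole candidate).
H7 = 7 (sole candidate).
J7 = 5 (sole candidate).
J8 = 4 (sole candidate).
A4 = 7 (sole candidate).
A1 = 4 (hidden single in row 1).
E2 = 4: in row 2, 4 can only go here (every other open cell in that row sees a 4).
F8 = 5 (hidden single in row 8).
F1 = 2 (sole candidate).
J1 = 1 (sole candidate).
D1 = 5 (sole candidate).
D2 = 1: in row 2, 1 can only go here (every other open cell in that row sees a 1).
J2 = 3: in row 2, 3 can only go here (every other open cell in that row sees a 3).
J3 = 2 (sole candidate).
A2 = 2: in row 2, 2 can only go here (every other open cell in that row sees a 2).
B9 = 5 (hidden single in row 9).
E9 = 1 (hidden single in row 9).
B7 = 1 (hidden single in row 7).
F9 = 7 (hidden single in row 9).
F2 = 6: row 2 has {1,2,3,4,5,8,9}; col 6 has {1,2,3,4,5,7,9}; box has {1,2,4,5,9} → only 6 remains.
F3 = 8 (sole candidate).
B2 = 7: row 2 has {1,2,3,4,5,6,8,9}; col 2 has {1,2,3,4,5,8,9}; box has {1,2,3,4,5,8,9} → only 7 remains.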